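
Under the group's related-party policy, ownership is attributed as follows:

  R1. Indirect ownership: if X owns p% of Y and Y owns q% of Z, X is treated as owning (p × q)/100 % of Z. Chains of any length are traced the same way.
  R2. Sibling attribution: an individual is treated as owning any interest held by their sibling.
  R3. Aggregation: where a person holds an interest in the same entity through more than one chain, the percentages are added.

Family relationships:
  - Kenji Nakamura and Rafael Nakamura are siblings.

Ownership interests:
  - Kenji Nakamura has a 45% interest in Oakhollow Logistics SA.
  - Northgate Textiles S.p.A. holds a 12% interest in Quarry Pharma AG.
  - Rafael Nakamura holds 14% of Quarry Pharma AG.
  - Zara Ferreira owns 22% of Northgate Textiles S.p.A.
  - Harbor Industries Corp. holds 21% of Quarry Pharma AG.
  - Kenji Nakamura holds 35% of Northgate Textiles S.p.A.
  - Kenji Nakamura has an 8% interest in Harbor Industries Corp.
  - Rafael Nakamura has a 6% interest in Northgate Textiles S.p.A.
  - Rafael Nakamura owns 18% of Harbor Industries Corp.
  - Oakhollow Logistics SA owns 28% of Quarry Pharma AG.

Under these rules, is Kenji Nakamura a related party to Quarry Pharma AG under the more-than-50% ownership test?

By sibling attribution (R2), Kenji Nakamura is treated as also owning Rafael Nakamura's interest in Harbor Industries Corp, giving 8% + 18% = 26%.
By sibling attribution (R2), Kenji Nakamura is treated as also owning Rafael Nakamura's interest in Northgate Textiles S.p.A, giving 35% + 6% = 41%.
By sibling attribution (R2), Kenji Nakamura is treated as owning Rafael Nakamura's 14% interest in Quarry Pharma AG.
Chain via Harbor Industries Corp. (R1): 26% × 21% = 5.46% of Quarry Pharma AG.
Chain via Northgate Textiles S.p.A. (R1): 41% × 12% = 4.92% of Quarry Pharma AG.
Chain via Oakhollow Logistics SA (R1): 45% × 28% = 12.6% of Quarry Pharma AG.
Direct interest in Quarry Pharma AG: 14%.
Aggregating (R3): 5.46% + 4.92% + 12.6% + 14% = 36.98%.
36.98% does not exceed the 50% threshold, so Kenji is not a related party to Quarry Pharma AG.

No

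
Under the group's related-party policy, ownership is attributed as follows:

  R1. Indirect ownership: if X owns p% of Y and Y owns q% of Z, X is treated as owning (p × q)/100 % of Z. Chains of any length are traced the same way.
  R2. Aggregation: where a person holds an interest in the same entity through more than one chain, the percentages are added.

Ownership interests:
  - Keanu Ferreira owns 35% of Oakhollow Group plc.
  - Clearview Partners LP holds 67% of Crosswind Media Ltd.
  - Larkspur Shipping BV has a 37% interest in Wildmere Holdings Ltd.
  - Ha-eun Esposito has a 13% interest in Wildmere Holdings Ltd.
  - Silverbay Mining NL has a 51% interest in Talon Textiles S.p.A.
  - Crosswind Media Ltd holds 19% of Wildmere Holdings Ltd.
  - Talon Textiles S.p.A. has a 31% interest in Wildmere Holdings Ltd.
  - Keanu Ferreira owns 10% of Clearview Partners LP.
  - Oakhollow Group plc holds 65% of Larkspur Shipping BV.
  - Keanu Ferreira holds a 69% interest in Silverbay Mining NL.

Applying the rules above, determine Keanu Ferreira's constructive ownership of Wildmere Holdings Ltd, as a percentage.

Chain via Silverbay Mining NL → Talon Textiles S.p.A. (R1): 69% × 51% × 31% = 10.9089% of Wildmere Holdings Ltd.
Chain via Clearview Partners LP → Crosswind Media Ltd (R1): 10% × 67% × 19% = 1.273% of Wildmere Holdings Ltd.
Chain via Oakhollow Group plc → Larkspur Shipping BV (R1): 35% × 65% × 37% = 8.4175% of Wildmere Holdings Ltd.
Aggregating (R2): 10.9089% + 1.273% + 8.4175% = 20.5994%.

20.5994%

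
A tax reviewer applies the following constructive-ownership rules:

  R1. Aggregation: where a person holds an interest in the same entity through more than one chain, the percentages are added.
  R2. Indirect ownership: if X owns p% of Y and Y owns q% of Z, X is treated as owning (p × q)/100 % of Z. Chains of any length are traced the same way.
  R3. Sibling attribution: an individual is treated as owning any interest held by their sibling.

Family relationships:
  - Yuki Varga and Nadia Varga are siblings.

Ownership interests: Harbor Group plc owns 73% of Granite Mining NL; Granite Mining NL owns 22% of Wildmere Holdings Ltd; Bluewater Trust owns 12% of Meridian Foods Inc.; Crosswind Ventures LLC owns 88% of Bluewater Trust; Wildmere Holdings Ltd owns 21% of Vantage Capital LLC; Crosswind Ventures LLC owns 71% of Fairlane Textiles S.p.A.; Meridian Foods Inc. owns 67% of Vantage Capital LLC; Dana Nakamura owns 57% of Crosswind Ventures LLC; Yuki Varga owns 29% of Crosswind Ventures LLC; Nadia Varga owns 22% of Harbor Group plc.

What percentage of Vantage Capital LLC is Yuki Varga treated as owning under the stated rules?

By sibling attribution (R3), Yuki Varga is treated as owning Nadia Varga's 22% interest in Harbor Group plc.
Chain via Crosswind Ventures LLC → Bluewater Trust → Meridian Foods Inc. (R2): 29% × 88% × 12% × 67% = 2.051808% of Vantage Capital LLC.
Chain via Harbor Group plc → Granite Mining NL → Wildmere Holdings Ltd (R2): 22% × 73% × 22% × 21% = 0.741972% of Vantage Capital LLC.
Aggregating (R1): 2.051808% + 0.741972% = 2.79378%.

2.79378%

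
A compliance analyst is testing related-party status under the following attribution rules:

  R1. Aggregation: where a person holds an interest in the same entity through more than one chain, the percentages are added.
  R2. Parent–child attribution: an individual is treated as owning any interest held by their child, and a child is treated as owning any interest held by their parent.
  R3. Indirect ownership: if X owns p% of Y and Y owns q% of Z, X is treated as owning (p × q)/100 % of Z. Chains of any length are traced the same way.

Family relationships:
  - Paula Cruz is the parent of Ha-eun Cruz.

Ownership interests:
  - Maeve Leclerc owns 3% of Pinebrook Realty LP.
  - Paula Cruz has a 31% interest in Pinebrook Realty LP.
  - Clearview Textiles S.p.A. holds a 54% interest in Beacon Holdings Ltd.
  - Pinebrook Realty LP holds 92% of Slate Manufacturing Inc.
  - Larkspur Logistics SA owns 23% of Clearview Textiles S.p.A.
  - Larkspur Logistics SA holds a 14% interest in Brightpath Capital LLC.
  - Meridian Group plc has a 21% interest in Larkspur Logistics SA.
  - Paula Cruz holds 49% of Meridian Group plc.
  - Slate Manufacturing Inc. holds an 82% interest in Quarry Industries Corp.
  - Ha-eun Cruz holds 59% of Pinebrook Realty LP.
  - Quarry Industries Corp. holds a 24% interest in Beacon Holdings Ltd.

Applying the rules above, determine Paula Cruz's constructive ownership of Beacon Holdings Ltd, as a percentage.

By parent–child attribution (R2), Paula Cruz is treated as also owning Ha-eun Cruz's interest in Pinebrook Realty LP, giving 31% + 59% = 90%.
Chain via Pinebrook Realty LP → Slate Manufacturing Inc. → Quarry Industries Corp. (R3): 90% × 92% × 82% × 24% = 16.29504% of Beacon Holdings Ltd.
Chain via Meridian Group plc → Larkspur Logistics SA → Clearview Textiles S.p.A. (R3): 49% × 21% × 23% × 54% = 1.278018% of Beacon Holdings Ltd.
Aggregating (R1): 16.29504% + 1.278018% = 17.573058%.

17.573058%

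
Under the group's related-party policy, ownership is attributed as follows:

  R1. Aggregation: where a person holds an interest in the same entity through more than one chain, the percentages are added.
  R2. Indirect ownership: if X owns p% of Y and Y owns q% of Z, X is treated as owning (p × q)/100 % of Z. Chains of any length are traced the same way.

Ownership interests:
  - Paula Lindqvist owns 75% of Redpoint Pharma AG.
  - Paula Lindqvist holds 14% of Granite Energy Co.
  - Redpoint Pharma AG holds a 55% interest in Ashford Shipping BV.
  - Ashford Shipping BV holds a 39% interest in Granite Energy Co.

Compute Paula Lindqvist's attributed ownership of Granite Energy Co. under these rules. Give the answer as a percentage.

30.0875%

Chain via Redpoint Pharma AG → Ashford Shipping BV (R2): 75% × 55% × 39% = 16.0875% of Granite Energy Co.
Direct interest in Granite Energy Co: 14%.
Aggregating (R1): 16.0875% + 14% = 30.0875%.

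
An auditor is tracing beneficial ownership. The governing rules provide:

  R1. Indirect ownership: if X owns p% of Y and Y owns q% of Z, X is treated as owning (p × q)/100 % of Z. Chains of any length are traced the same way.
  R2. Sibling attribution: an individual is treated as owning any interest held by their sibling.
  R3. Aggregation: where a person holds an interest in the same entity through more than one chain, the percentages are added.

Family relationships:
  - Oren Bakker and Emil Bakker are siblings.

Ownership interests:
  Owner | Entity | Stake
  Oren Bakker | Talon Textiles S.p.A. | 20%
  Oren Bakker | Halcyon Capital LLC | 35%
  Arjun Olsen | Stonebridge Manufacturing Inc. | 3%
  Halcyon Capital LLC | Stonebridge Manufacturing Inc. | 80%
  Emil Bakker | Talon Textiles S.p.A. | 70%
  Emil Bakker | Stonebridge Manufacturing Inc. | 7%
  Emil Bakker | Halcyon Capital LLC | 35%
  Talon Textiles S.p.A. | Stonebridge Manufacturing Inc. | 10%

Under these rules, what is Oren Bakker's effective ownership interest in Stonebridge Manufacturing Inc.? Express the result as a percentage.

72%

By sibling attribution (R2), Oren Bakker is treated as also owning Emil Bakker's interest in Talon Textiles S.p.A, giving 20% + 70% = 90%.
By sibling attribution (R2), Oren Bakker is treated as also owning Emil Bakker's interest in Halcyon Capital LLC, giving 35% + 35% = 70%.
By sibling attribution (R2), Oren Bakker is treated as owning Emil Bakker's 7% interest in Stonebridge Manufacturing Inc.
Chain via Talon Textiles S.p.A. (R1): 90% × 10% = 9% of Stonebridge Manufacturing Inc.
Chain via Halcyon Capital LLC (R1): 70% × 80% = 56% of Stonebridge Manufacturing Inc.
Direct interest in Stonebridge Manufacturing Inc: 7%.
Aggregating (R3): 9% + 56% + 7% = 72%.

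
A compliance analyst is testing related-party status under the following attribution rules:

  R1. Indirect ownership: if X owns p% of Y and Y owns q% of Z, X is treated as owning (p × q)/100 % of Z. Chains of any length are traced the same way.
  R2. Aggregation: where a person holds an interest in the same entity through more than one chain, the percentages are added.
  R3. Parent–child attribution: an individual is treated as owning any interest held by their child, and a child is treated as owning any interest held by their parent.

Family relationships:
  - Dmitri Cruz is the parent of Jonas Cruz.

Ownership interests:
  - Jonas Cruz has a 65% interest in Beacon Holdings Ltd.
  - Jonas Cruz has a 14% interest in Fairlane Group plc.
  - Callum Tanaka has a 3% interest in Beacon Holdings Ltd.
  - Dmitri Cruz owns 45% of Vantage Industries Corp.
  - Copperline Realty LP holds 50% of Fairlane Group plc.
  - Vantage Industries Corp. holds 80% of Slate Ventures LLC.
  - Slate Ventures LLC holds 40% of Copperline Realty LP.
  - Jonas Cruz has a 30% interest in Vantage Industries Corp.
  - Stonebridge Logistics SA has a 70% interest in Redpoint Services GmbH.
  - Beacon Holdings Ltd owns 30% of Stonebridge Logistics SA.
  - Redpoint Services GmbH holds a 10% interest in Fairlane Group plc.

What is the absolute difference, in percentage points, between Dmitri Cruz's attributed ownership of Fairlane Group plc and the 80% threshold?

By parent–child attribution (R3), Dmitri Cruz is treated as also owning Jonas Cruz's interest in Vantage Industries Corp, giving 45% + 30% = 75%.
By parent–child attribution (R3), Dmitri Cruz is treated as owning Jonas Cruz's 65% interest in Beacon Holdings Ltd.
By parent–child attribution (R3), Dmitri Cruz is treated as owning Jonas Cruz's 14% interest in Fairlane Group plc.
Chain via Vantage Industries Corp. → Slate Ventures LLC → Copperline Realty LP (R1): 75% × 80% × 40% × 50% = 12% of Fairlane Group plc.
Chain via Beacon Holdings Ltd → Stonebridge Logistics SA → Redpoint Services GmbH (R1): 65% × 30% × 70% × 10% = 1.365% of Fairlane Group plc.
Direct interest in Fairlane Group plc: 14%.
Aggregating (R2): 12% + 1.365% + 14% = 27.365%.
27.365% falls short of the 80% threshold by 52.635 percentage points.

52.635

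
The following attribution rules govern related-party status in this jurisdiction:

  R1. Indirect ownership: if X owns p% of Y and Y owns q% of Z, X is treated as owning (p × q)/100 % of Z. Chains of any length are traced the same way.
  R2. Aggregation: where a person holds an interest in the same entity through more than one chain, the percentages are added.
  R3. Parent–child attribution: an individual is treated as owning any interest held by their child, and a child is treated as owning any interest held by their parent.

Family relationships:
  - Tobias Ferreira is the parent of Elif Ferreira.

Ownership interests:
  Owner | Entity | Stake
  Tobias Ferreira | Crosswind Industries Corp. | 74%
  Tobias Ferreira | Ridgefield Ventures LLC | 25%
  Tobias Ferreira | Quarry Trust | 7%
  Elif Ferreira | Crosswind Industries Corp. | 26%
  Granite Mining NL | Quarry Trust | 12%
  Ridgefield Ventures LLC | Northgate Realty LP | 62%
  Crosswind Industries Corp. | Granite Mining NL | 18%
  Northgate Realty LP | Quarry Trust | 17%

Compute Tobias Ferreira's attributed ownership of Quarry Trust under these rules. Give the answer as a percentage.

11.795%

By parent–child attribution (R3), Tobias Ferreira is treated as also owning Elif Ferreira's interest in Crosswind Industries Corp, giving 74% + 26% = 100%.
Chain via Crosswind Industries Corp. → Granite Mining NL (R1): 100% × 18% × 12% = 2.16% of Quarry Trust.
Chain via Ridgefield Ventures LLC → Northgate Realty LP (R1): 25% × 62% × 17% = 2.635% of Quarry Trust.
Direct interest in Quarry Trust: 7%.
Aggregating (R2): 2.16% + 2.635% + 7% = 11.795%.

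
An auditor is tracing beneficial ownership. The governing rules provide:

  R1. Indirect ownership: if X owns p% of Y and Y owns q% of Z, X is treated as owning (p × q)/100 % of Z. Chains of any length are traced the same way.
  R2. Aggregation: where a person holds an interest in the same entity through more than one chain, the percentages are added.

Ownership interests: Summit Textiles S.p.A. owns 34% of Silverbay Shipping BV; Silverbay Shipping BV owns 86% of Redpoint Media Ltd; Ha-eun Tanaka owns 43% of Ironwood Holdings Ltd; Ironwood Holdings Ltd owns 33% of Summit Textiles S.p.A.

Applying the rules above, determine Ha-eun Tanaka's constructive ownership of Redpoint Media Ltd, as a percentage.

4.149156%

Chain via Ironwood Holdings Ltd → Summit Textiles S.p.A. → Silverbay Shipping BV (R1): 43% × 33% × 34% × 86% = 4.149156% of Redpoint Media Ltd.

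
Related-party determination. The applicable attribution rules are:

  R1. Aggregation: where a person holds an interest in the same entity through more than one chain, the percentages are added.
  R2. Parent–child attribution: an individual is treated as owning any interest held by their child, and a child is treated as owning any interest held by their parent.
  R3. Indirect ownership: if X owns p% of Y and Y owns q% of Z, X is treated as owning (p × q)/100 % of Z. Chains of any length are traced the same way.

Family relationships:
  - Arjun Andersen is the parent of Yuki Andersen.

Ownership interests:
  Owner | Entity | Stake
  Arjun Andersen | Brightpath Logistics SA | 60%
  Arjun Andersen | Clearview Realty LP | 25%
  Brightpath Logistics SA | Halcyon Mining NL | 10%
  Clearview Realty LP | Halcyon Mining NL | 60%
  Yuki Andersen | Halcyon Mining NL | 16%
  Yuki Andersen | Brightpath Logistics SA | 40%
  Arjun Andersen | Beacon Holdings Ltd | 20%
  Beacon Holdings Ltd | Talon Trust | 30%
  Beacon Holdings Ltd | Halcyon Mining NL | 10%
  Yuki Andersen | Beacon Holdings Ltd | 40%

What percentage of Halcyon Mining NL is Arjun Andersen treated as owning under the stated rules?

47%

By parent–child attribution (R2), Arjun Andersen is treated as also owning Yuki Andersen's interest in Brightpath Logistics SA, giving 60% + 40% = 100%.
By parent–child attribution (R2), Arjun Andersen is treated as also owning Yuki Andersen's interest in Beacon Holdings Ltd, giving 20% + 40% = 60%.
By parent–child attribution (R2), Arjun Andersen is treated as owning Yuki Andersen's 16% interest in Halcyon Mining NL.
Chain via Clearview Realty LP (R3): 25% × 60% = 15% of Halcyon Mining NL.
Chain via Brightpath Logistics SA (R3): 100% × 10% = 10% of Halcyon Mining NL.
Chain via Beacon Holdings Ltd (R3): 60% × 10% = 6% of Halcyon Mining NL.
Direct interest in Halcyon Mining NL: 16%.
Aggregating (R1): 15% + 10% + 6% + 16% = 47%.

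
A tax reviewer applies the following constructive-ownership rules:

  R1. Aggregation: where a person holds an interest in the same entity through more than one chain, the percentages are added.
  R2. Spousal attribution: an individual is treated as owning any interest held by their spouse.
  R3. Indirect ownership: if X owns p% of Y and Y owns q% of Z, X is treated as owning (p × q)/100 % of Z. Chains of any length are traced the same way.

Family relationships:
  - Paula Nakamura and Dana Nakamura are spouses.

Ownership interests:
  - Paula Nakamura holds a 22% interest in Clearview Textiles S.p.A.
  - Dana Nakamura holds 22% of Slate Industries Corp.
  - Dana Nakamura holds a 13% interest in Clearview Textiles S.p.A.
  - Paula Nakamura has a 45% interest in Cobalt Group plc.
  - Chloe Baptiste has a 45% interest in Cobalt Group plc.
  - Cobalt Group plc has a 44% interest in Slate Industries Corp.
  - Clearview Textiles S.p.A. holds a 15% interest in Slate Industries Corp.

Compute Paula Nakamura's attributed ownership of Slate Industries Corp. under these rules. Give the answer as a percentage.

By spousal attribution (R2), Paula Nakamura is treated as also owning Dana Nakamura's interest in Clearview Textiles S.p.A, giving 22% + 13% = 35%.
By spousal attribution (R2), Paula Nakamura is treated as owning Dana Nakamura's 22% interest in Slate Industries Corp.
Chain via Cobalt Group plc (R3): 45% × 44% = 19.8% of Slate Industries Corp.
Chain via Clearview Textiles S.p.A. (R3): 35% × 15% = 5.25% of Slate Industries Corp.
Direct interest in Slate Industries Corp: 22%.
Aggregating (R1): 19.8% + 5.25% + 22% = 47.05%.

47.05%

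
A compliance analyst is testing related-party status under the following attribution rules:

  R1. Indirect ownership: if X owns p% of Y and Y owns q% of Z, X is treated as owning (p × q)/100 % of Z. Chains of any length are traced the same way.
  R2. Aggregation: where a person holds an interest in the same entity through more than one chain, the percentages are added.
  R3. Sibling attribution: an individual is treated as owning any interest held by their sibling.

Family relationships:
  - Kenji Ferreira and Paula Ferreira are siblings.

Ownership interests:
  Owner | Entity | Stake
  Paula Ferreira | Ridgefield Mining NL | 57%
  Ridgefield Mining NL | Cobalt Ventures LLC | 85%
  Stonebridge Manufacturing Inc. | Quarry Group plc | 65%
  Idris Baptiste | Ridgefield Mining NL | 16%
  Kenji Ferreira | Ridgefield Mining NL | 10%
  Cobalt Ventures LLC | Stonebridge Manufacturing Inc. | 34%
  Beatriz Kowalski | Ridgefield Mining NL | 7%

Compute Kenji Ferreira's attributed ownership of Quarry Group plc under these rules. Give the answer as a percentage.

12.58595%

By sibling attribution (R3), Kenji Ferreira is treated as also owning Paula Ferreira's interest in Ridgefield Mining NL, giving 10% + 57% = 67%.
Chain via Ridgefield Mining NL → Cobalt Ventures LLC → Stonebridge Manufacturing Inc. (R1): 67% × 85% × 34% × 65% = 12.58595% of Quarry Group plc.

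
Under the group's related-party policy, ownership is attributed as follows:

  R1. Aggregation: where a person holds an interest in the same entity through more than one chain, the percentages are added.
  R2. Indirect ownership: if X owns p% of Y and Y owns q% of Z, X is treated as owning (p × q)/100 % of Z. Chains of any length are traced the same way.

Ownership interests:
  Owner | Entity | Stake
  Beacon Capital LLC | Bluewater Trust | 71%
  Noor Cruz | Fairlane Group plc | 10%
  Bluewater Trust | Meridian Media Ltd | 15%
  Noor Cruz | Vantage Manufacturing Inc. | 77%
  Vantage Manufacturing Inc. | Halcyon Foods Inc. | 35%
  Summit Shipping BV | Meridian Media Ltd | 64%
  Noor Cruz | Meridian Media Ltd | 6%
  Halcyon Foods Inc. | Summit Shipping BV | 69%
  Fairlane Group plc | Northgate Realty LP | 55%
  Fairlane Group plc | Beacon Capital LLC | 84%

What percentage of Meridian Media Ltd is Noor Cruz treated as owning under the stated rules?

Chain via Vantage Manufacturing Inc. → Halcyon Foods Inc. → Summit Shipping BV (R2): 77% × 35% × 69% × 64% = 11.90112% of Meridian Media Ltd.
Chain via Fairlane Group plc → Beacon Capital LLC → Bluewater Trust (R2): 10% × 84% × 71% × 15% = 0.8946% of Meridian Media Ltd.
Direct interest in Meridian Media Ltd: 6%.
Aggregating (R1): 11.90112% + 0.8946% + 6% = 18.79572%.

18.79572%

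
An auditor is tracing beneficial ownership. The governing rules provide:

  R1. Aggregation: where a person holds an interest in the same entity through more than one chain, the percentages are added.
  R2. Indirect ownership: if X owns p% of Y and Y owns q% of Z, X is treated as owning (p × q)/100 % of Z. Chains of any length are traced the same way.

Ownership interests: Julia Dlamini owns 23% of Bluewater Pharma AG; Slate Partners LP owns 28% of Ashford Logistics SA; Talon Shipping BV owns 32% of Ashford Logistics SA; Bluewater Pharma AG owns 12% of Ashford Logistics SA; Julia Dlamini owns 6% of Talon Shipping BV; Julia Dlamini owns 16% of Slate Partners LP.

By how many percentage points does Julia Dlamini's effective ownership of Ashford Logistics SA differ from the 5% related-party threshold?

Chain via Bluewater Pharma AG (R2): 23% × 12% = 2.76% of Ashford Logistics SA.
Chain via Slate Partners LP (R2): 16% × 28% = 4.48% of Ashford Logistics SA.
Chain via Talon Shipping BV (R2): 6% × 32% = 1.92% of Ashford Logistics SA.
Aggregating (R1): 2.76% + 4.48% + 1.92% = 9.16%.
9.16% exceeds the 5% threshold by 4.16 percentage points.

4.16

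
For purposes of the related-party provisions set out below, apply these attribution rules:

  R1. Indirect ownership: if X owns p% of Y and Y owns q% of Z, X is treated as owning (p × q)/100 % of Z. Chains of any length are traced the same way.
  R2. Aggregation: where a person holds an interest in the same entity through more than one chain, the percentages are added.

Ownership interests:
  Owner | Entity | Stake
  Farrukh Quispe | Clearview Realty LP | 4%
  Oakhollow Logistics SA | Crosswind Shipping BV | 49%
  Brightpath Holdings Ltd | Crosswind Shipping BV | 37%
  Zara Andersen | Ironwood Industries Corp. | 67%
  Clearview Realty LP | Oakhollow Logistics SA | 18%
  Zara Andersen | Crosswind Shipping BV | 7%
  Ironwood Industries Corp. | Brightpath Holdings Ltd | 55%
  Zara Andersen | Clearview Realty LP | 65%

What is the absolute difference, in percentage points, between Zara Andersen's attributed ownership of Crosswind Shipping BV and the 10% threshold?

16.3675

Chain via Clearview Realty LP → Oakhollow Logistics SA (R1): 65% × 18% × 49% = 5.733% of Crosswind Shipping BV.
Chain via Ironwood Industries Corp. → Brightpath Holdings Ltd (R1): 67% × 55% × 37% = 13.6345% of Crosswind Shipping BV.
Direct interest in Crosswind Shipping BV: 7%.
Aggregating (R2): 5.733% + 13.6345% + 7% = 26.3675%.
26.3675% exceeds the 10% threshold by 16.3675 percentage points.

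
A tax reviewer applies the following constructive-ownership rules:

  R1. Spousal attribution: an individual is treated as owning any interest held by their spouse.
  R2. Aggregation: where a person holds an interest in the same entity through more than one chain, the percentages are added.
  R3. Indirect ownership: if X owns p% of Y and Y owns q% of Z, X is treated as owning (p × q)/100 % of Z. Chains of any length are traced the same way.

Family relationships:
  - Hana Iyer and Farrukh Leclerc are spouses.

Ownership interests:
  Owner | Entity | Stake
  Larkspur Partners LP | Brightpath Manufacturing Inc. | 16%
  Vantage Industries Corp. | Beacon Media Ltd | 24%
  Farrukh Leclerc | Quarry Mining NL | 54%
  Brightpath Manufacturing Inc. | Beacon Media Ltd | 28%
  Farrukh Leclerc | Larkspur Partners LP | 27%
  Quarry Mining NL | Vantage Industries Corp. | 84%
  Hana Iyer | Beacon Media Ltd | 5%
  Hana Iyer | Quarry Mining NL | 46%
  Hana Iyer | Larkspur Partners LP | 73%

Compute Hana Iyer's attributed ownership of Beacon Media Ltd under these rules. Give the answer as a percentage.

29.64%

By spousal attribution (R1), Hana Iyer is treated as also owning Farrukh Leclerc's interest in Larkspur Partners LP, giving 73% + 27% = 100%.
By spousal attribution (R1), Hana Iyer is treated as also owning Farrukh Leclerc's interest in Quarry Mining NL, giving 46% + 54% = 100%.
Chain via Larkspur Partners LP → Brightpath Manufacturing Inc. (R3): 100% × 16% × 28% = 4.48% of Beacon Media Ltd.
Chain via Quarry Mining NL → Vantage Industries Corp. (R3): 100% × 84% × 24% = 20.16% of Beacon Media Ltd.
Direct interest in Beacon Media Ltd: 5%.
Aggregating (R2): 4.48% + 20.16% + 5% = 29.64%.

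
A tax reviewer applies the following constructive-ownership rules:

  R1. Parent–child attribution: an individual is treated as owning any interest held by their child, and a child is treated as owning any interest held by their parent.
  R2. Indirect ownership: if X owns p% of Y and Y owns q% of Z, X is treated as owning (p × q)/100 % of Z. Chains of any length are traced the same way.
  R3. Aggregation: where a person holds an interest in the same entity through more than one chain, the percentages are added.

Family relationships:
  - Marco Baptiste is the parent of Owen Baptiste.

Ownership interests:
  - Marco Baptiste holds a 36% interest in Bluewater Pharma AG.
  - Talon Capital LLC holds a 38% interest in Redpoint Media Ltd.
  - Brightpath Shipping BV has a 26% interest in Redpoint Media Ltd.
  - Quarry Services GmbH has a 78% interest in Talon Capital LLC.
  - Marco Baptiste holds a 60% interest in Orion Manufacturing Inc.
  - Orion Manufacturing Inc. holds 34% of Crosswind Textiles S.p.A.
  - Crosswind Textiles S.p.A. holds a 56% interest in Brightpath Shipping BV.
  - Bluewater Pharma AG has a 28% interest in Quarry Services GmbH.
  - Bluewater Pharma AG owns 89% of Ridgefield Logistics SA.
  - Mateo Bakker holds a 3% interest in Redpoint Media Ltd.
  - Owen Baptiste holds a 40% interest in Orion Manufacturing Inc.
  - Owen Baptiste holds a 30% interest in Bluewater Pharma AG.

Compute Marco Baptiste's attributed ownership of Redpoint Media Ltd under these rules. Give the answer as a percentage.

10.427872%

By parent–child attribution (R1), Marco Baptiste is treated as also owning Owen Baptiste's interest in Orion Manufacturing Inc, giving 60% + 40% = 100%.
By parent–child attribution (R1), Marco Baptiste is treated as also owning Owen Baptiste's interest in Bluewater Pharma AG, giving 36% + 30% = 66%.
Chain via Orion Manufacturing Inc. → Crosswind Textiles S.p.A. → Brightpath Shipping BV (R2): 100% × 34% × 56% × 26% = 4.9504% of Redpoint Media Ltd.
Chain via Bluewater Pharma AG → Quarry Services GmbH → Talon Capital LLC (R2): 66% × 28% × 78% × 38% = 5.477472% of Redpoint Media Ltd.
Aggregating (R3): 4.9504% + 5.477472% = 10.427872%.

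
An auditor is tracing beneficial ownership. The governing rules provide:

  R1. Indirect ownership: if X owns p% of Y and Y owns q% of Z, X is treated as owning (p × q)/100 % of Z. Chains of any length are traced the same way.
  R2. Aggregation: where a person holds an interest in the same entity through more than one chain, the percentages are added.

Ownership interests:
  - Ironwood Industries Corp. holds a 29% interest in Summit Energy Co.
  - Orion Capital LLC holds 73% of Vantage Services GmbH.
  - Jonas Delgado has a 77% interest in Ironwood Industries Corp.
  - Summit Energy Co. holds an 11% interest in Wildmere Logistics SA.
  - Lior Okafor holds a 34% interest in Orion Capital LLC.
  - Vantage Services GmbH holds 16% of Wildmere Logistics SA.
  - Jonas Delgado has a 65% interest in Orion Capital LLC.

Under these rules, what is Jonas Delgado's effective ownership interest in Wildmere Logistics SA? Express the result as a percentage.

10.0483%

Chain via Ironwood Industries Corp. → Summit Energy Co. (R1): 77% × 29% × 11% = 2.4563% of Wildmere Logistics SA.
Chain via Orion Capital LLC → Vantage Services GmbH (R1): 65% × 73% × 16% = 7.592% of Wildmere Logistics SA.
Aggregating (R2): 2.4563% + 7.592% = 10.0483%.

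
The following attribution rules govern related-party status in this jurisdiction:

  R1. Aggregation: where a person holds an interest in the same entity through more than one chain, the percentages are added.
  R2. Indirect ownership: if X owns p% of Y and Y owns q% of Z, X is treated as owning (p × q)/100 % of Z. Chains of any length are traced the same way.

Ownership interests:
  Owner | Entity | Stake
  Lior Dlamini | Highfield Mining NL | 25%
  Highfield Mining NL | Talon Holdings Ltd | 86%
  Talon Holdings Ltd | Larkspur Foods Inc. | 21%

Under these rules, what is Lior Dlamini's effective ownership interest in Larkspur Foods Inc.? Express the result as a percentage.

4.515%

Chain via Highfield Mining NL → Talon Holdings Ltd (R2): 25% × 86% × 21% = 4.515% of Larkspur Foods Inc.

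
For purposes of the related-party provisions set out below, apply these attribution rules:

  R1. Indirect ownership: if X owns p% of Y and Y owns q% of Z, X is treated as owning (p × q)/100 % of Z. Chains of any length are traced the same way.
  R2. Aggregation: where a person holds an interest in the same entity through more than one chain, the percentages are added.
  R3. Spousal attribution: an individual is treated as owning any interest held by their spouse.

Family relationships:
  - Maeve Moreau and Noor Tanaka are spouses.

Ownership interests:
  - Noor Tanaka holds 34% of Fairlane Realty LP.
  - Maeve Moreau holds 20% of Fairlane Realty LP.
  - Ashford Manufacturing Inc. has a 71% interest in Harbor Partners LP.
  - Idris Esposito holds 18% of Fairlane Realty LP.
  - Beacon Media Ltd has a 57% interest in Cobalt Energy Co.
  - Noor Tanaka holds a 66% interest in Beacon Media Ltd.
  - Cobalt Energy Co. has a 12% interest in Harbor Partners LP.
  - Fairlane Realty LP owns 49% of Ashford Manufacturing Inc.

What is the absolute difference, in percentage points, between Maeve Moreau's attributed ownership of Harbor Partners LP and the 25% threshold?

By spousal attribution (R3), Maeve Moreau is treated as also owning Noor Tanaka's interest in Fairlane Realty LP, giving 20% + 34% = 54%.
By spousal attribution (R3), Maeve Moreau is treated as owning Noor Tanaka's 66% interest in Beacon Media Ltd.
Chain via Fairlane Realty LP → Ashford Manufacturing Inc. (R1): 54% × 49% × 71% = 18.7866% of Harbor Partners LP.
Chain via Beacon Media Ltd → Cobalt Energy Co. (R1): 66% × 57% × 12% = 4.5144% of Harbor Partners LP.
Aggregating (R2): 18.7866% + 4.5144% = 23.301%.
23.301% falls short of the 25% threshold by 1.699 percentage points.

1.699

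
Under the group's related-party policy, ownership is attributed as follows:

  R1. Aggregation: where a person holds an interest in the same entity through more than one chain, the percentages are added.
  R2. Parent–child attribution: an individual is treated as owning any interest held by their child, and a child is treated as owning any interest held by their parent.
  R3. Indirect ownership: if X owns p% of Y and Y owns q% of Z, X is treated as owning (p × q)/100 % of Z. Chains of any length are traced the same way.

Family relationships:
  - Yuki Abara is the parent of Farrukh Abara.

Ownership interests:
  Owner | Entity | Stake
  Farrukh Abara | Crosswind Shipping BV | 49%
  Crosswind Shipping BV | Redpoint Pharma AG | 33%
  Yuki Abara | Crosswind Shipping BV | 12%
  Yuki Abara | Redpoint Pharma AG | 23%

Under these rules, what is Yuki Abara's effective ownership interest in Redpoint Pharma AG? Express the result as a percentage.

43.13%

By parent–child attribution (R2), Yuki Abara is treated as also owning Farrukh Abara's interest in Crosswind Shipping BV, giving 12% + 49% = 61%.
Chain via Crosswind Shipping BV (R3): 61% × 33% = 20.13% of Redpoint Pharma AG.
Direct interest in Redpoint Pharma AG: 23%.
Aggregating (R1): 20.13% + 23% = 43.13%.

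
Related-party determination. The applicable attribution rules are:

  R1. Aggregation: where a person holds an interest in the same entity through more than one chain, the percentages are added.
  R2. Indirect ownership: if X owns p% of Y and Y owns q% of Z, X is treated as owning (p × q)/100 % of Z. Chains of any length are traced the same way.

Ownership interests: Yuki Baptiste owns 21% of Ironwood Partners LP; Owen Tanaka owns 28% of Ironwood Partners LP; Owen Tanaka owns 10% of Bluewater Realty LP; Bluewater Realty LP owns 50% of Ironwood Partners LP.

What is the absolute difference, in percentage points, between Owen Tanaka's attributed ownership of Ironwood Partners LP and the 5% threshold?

28

Chain via Bluewater Realty LP (R2): 10% × 50% = 5% of Ironwood Partners LP.
Direct interest in Ironwood Partners LP: 28%.
Aggregating (R1): 5% + 28% = 33%.
33% exceeds the 5% threshold by 28 percentage points.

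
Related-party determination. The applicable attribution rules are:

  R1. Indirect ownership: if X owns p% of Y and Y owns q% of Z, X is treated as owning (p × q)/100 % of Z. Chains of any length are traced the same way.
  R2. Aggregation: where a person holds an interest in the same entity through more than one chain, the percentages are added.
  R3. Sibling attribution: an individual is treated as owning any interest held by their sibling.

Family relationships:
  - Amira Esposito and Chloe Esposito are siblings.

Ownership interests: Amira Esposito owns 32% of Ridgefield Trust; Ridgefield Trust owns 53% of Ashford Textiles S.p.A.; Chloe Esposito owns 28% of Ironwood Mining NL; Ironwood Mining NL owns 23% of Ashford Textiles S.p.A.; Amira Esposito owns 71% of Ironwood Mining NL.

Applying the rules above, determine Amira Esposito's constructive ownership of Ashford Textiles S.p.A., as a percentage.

By sibling attribution (R3), Amira Esposito is treated as also owning Chloe Esposito's interest in Ironwood Mining NL, giving 71% + 28% = 99%.
Chain via Ironwood Mining NL (R1): 99% × 23% = 22.77% of Ashford Textiles S.p.A.
Chain via Ridgefield Trust (R1): 32% × 53% = 16.96% of Ashford Textiles S.p.A.
Aggregating (R2): 22.77% + 16.96% = 39.73%.

39.73%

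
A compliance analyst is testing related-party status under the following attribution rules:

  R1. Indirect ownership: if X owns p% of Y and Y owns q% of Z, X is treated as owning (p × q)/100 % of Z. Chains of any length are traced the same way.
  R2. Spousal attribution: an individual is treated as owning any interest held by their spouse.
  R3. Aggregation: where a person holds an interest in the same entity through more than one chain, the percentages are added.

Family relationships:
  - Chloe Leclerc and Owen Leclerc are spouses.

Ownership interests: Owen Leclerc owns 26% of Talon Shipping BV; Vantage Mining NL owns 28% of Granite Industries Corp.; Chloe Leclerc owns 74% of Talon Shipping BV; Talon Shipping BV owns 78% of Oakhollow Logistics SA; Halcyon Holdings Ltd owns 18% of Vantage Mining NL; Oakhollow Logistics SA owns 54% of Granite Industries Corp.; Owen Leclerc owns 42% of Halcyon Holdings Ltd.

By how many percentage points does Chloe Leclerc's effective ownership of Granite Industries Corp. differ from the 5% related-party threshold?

By spousal attribution (R2), Chloe Leclerc is treated as also owning Owen Leclerc's interest in Talon Shipping BV, giving 74% + 26% = 100%.
By spousal attribution (R2), Chloe Leclerc is treated as owning Owen Leclerc's 42% interest in Halcyon Holdings Ltd.
Chain via Talon Shipping BV → Oakhollow Logistics SA (R1): 100% × 78% × 54% = 42.12% of Granite Industries Corp.
Chain via Halcyon Holdings Ltd → Vantage Mining NL (R1): 42% × 18% × 28% = 2.1168% of Granite Industries Corp.
Aggregating (R3): 42.12% + 2.1168% = 44.2368%.
44.2368% exceeds the 5% threshold by 39.2368 percentage points.

39.2368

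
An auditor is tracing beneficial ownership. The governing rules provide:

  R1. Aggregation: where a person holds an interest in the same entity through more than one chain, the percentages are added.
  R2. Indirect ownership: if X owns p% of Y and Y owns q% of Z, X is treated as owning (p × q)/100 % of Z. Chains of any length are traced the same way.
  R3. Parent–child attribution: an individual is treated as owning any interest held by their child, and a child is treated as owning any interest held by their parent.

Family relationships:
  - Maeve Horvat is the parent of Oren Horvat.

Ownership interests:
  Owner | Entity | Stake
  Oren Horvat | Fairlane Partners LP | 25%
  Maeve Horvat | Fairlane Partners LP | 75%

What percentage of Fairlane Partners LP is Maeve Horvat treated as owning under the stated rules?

By parent–child attribution (R3), Maeve Horvat is treated as also owning Oren Horvat's interest in Fairlane Partners LP, giving 75% + 25% = 100%.
Direct interest in Fairlane Partners LP: 100%.

100%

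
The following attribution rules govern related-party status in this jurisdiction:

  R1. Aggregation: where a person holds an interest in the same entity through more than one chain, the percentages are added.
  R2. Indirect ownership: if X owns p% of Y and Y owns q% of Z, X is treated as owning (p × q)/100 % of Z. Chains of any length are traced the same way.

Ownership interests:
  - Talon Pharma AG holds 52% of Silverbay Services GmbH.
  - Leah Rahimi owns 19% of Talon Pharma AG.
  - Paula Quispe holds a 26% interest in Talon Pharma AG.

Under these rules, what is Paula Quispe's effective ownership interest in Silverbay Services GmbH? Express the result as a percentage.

Chain via Talon Pharma AG (R2): 26% × 52% = 13.52% of Silverbay Services GmbH.

13.52%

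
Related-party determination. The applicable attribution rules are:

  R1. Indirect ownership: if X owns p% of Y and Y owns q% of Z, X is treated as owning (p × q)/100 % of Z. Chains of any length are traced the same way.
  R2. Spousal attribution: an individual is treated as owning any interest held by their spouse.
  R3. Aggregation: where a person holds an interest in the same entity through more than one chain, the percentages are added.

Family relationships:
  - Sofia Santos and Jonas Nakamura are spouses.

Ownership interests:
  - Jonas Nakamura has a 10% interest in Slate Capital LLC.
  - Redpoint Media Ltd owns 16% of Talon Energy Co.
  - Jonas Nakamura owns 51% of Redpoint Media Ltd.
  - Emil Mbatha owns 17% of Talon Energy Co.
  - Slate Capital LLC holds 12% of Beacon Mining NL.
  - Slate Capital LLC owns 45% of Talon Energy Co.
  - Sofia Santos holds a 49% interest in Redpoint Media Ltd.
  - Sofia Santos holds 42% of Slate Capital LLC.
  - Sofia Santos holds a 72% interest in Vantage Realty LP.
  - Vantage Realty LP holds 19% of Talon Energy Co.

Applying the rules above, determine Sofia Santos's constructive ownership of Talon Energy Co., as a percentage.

By spousal attribution (R2), Sofia Santos is treated as also owning Jonas Nakamura's interest in Slate Capital LLC, giving 42% + 10% = 52%.
By spousal attribution (R2), Sofia Santos is treated as also owning Jonas Nakamura's interest in Redpoint Media Ltd, giving 49% + 51% = 100%.
Chain via Slate Capital LLC (R1): 52% × 45% = 23.4% of Talon Energy Co.
Chain via Redpoint Media Ltd (R1): 100% × 16% = 16% of Talon Energy Co.
Chain via Vantage Realty LP (R1): 72% × 19% = 13.68% of Talon Energy Co.
Aggregating (R3): 23.4% + 16% + 13.68% = 53.08%.

53.08%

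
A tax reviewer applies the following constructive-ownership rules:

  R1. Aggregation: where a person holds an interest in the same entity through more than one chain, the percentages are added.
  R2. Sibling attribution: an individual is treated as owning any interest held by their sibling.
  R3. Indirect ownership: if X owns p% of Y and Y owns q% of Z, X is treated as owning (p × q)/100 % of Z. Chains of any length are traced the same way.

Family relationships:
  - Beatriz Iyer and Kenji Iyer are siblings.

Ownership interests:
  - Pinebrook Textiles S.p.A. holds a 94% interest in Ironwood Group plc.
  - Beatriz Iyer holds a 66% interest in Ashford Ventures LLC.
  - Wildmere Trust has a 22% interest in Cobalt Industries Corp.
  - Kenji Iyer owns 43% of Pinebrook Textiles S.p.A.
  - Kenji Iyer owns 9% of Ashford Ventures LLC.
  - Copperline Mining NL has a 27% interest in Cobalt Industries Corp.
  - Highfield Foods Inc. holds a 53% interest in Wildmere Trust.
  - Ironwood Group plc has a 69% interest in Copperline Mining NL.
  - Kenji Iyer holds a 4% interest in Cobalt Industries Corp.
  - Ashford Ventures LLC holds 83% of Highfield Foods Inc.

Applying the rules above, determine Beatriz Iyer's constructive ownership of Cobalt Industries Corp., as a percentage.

18.788596%

By sibling attribution (R2), Beatriz Iyer is treated as also owning Kenji Iyer's interest in Ashford Ventures LLC, giving 66% + 9% = 75%.
By sibling attribution (R2), Beatriz Iyer is treated as owning Kenji Iyer's 43% interest in Pinebrook Textiles S.p.A.
By sibling attribution (R2), Beatriz Iyer is treated as owning Kenji Iyer's 4% interest in Cobalt Industries Corp.
Chain via Ashford Ventures LLC → Highfield Foods Inc. → Wildmere Trust (R3): 75% × 83% × 53% × 22% = 7.25835% of Cobalt Industries Corp.
Chain via Pinebrook Textiles S.p.A. → Ironwood Group plc → Copperline Mining NL (R3): 43% × 94% × 69% × 27% = 7.530246% of Cobalt Industries Corp.
Direct interest in Cobalt Industries Corp: 4%.
Aggregating (R1): 7.25835% + 7.530246% + 4% = 18.788596%.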